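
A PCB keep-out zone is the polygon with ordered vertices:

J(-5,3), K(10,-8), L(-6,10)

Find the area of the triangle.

47

Apply Gauss's area formula: 2A = Σ (x_i·y_{i+1} − x_{i+1}·y_i), indices taken mod 3.
J→K: (-5)(-8) − (10)(3) = 10
K→L: (10)(10) − (-6)(-8) = 52
L→J: (-6)(3) − (-5)(10) = 32
Σ = 94
Area = |Σ|/2 = 47.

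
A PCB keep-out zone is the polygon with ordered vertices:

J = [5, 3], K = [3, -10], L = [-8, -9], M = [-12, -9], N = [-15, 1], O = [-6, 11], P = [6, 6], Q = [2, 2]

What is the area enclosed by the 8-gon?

Σ = (-59) + (-107) + (-36) + (-147) + (-159) + (-102) + (0) + (-4) = -614
Area = |Σ|/2 = 307.

307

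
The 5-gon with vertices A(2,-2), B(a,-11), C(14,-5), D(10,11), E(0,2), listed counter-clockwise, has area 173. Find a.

Write out the shoelace sum; only the two edges meeting at B involve a:
2·Area = [(2·(-11) − a·(-2)) + (a·(-5) − 14·(-11))] + 220
       = -3·a + 352 = 346
⇒ a = 2.

2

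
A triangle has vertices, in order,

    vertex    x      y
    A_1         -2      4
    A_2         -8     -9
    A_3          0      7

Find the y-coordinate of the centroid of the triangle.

2/3

Apply the shoelace (surveyor's) formula. First the cross-terms c_i = x_i·y_{i+1} − x_{i+1}·y_i:
  50, -56, 14  ⇒  2A = 8, A = 4.
Then Σ (y_i + y_{i+1})·c_i = 16, so ȳ = 16 / (6·4) = 2/3.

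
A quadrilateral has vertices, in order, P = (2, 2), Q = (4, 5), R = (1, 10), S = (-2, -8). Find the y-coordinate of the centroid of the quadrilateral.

Apply the shoelace (surveyor's) formula. First the cross-terms c_i = x_i·y_{i+1} − x_{i+1}·y_i:
  2, 35, 12, 12  ⇒  2A = 61, A = 30.5.
Then Σ (y_i + y_{i+1})·c_i = 491, so ȳ = 491 / (6·30.5) = 491/183.

491/183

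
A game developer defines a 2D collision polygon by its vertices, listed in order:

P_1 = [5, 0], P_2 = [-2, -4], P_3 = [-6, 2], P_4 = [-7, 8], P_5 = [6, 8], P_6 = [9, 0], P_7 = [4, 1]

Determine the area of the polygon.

127

Apply Gauss's area formula: 2A = Σ (x_i·y_{i+1} − x_{i+1}·y_i), indices taken mod 7.
Cross-terms: -20, -28, -34, -104, -72, 9, -5  ⇒  Σ = -254
Area = |Σ|/2 = 127.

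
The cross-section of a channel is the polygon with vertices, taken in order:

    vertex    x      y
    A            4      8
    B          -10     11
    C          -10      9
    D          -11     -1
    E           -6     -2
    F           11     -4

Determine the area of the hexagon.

Apply the surveyor's formula: 2A = Σ (x_i·y_{i+1} − x_{i+1}·y_i), indices taken mod 6.
Cross-terms: 124, 20, 109, 16, 46, 104  ⇒  Σ = 419
Area = |Σ|/2 = 209.5.

209.5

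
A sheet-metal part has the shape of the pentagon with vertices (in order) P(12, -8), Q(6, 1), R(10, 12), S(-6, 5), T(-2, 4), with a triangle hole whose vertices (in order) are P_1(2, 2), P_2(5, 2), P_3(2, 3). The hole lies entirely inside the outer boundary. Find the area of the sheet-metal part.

Outer boundary:
Cross-terms: 60, 62, 122, -14, -32  ⇒  Σ = 198
Area = |Σ|/2 = 99.
Hole:
Σ = (-6) + (11) + (-2) = 3
Area = |Σ|/2 = 1.5.
Net area = 99 − 1.5 = 97.5.

97.5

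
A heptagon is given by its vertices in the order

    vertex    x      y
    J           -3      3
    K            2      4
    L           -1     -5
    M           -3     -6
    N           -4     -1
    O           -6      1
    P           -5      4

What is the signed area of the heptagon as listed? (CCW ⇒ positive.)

Apply the shoelace (surveyor's) formula: 2A = Σ (x_i·y_{i+1} − x_{i+1}·y_i), indices taken mod 7.
J→K: (-3)(4) − (2)(3) = -18
K→L: (2)(-5) − (-1)(4) = -6
L→M: (-1)(-6) − (-3)(-5) = -9
M→N: (-3)(-1) − (-4)(-6) = -21
N→O: (-4)(1) − (-6)(-1) = -10
O→P: (-6)(4) − (-5)(1) = -19
P→J: (-5)(3) − (-3)(4) = -3
Σ = -86
Signed area = Σ/2 = -43 (negative ⇒ clockwise traversal).

-43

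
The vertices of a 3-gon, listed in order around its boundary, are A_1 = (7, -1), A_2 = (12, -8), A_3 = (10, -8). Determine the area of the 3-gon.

Σ = (-44) + (-16) + (46) = -14
Area = |Σ|/2 = 7.

7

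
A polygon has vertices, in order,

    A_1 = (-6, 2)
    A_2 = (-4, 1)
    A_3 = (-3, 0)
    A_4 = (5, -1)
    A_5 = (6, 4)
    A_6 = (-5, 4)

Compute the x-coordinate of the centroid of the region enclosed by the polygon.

Apply the surveyor's formula. First the cross-terms c_i = x_i·y_{i+1} − x_{i+1}·y_i:
  2, 3, 3, 26, 44, 14  ⇒  2A = 92, A = 46.
Then Σ (x_i + x_{i+1})·c_i = 141, so x̄ = 141 / (6·46) = 47/92.

47/92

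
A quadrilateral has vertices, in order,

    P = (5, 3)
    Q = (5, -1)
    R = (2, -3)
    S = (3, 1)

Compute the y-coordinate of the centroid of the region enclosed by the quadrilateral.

-1/9

Apply the shoelace (surveyor's) formula. First the cross-terms c_i = x_i·y_{i+1} − x_{i+1}·y_i:
  -20, -13, 11, 4  ⇒  2A = -18, A = -9.
Then Σ (y_i + y_{i+1})·c_i = 6, so ȳ = 6 / (6·(-9)) = -1/9.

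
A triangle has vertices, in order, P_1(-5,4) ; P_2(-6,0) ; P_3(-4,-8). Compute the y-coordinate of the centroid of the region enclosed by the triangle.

-4/3

Apply the surveyor's formula. First the cross-terms c_i = x_i·y_{i+1} − x_{i+1}·y_i:
  24, 48, -56  ⇒  2A = 16, A = 8.
Then Σ (y_i + y_{i+1})·c_i = -64, so ȳ = -64 / (6·8) = -4/3.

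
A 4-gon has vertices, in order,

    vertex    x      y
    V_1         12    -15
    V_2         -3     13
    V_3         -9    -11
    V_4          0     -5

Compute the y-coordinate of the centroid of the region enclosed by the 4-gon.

Apply the shoelace formula. First the cross-terms c_i = x_i·y_{i+1} − x_{i+1}·y_i:
  111, 150, 45, 60  ⇒  2A = 366, A = 183.
Then Σ (y_i + y_{i+1})·c_i = -1842, so ȳ = -1842 / (6·183) = -307/183.

-307/183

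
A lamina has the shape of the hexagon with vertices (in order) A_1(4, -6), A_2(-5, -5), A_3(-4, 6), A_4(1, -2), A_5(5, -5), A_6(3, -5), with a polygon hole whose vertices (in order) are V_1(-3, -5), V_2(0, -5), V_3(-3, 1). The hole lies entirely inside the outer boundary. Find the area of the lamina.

Outer boundary:
Σ = (-50) + (-50) + (2) + (5) + (-10) + (2) = -101
Area = |Σ|/2 = 50.5.
Hole:
Cross-terms: 15, -15, 18  ⇒  Σ = 18
Area = |Σ|/2 = 9.
Net area = 50.5 − 9 = 41.5.

41.5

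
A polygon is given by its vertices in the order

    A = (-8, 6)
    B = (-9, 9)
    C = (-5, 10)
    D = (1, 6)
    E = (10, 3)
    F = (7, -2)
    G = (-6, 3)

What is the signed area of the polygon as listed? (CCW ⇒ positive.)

Σ = (-18) + (-45) + (-40) + (-57) + (-41) + (9) + (-12) = -204
Signed area = Σ/2 = -102 (negative ⇒ clockwise traversal).

-102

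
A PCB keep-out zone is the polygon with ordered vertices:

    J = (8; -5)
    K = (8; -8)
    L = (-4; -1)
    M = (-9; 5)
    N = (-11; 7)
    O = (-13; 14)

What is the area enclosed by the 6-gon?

Apply the surveyor's formula: 2A = Σ (x_i·y_{i+1} − x_{i+1}·y_i), indices taken mod 6.
Σ = (-24) + (-40) + (-29) + (-8) + (-63) + (-47) = -211
Area = |Σ|/2 = 105.5.

105.5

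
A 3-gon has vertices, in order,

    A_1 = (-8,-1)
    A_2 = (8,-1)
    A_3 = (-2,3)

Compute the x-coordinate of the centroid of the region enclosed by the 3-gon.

-2/3

Apply the shoelace formula. First the cross-terms c_i = x_i·y_{i+1} − x_{i+1}·y_i:
  16, 22, 26  ⇒  2A = 64, A = 32.
Then Σ (x_i + x_{i+1})·c_i = -128, so x̄ = -128 / (6·32) = -2/3.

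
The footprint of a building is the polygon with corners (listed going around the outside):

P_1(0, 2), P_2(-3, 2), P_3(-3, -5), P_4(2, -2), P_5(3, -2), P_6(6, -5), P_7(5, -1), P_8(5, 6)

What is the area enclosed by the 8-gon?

53

Apply the shoelace (surveyor's) formula: 2A = Σ (x_i·y_{i+1} − x_{i+1}·y_i), indices taken mod 8.
Σ = (6) + (21) + (16) + (2) + (-3) + (19) + (35) + (10) = 106
Area = |Σ|/2 = 53.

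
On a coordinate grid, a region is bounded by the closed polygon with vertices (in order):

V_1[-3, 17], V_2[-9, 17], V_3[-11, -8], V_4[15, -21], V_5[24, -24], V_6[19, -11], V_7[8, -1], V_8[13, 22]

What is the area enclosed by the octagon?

Apply the surveyor's formula: 2A = Σ (x_i·y_{i+1} − x_{i+1}·y_i), indices taken mod 8.
Cross-terms: 102, 259, 351, 144, 192, 69, 189, 287  ⇒  Σ = 1593
Area = |Σ|/2 = 796.5.

796.5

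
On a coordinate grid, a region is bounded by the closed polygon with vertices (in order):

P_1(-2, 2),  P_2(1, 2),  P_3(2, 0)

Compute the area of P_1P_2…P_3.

3

Σ = (-6) + (-4) + (4) = -6
Area = |Σ|/2 = 3.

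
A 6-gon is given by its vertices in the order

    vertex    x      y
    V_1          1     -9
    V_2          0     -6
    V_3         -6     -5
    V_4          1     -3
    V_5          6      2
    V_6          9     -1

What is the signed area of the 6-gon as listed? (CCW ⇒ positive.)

Apply the shoelace (surveyor's) formula: 2A = Σ (x_i·y_{i+1} − x_{i+1}·y_i), indices taken mod 6.
Σ = (-6) + (-36) + (23) + (20) + (-24) + (-80) = -103
Signed area = Σ/2 = -51.5 (negative ⇒ clockwise traversal).

-51.5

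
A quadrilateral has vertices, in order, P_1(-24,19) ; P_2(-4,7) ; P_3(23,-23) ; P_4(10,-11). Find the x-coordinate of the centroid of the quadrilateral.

-257/129

Apply the surveyor's formula. First the cross-terms c_i = x_i·y_{i+1} − x_{i+1}·y_i:
  -92, -69, -23, -74  ⇒  2A = -258, A = -129.
Then Σ (x_i + x_{i+1})·c_i = 1542, so x̄ = 1542 / (6·(-129)) = -257/129.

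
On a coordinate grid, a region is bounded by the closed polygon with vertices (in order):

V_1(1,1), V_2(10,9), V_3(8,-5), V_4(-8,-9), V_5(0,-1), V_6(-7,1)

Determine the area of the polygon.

121

Apply the shoelace formula: 2A = Σ (x_i·y_{i+1} − x_{i+1}·y_i), indices taken mod 6.
Σ = (-1) + (-122) + (-112) + (8) + (-7) + (-8) = -242
Area = |Σ|/2 = 121.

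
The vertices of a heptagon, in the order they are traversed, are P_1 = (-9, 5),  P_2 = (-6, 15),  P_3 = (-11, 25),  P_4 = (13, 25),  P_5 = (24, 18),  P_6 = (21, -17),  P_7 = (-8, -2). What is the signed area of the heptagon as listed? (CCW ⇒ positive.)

-1039

Apply the surveyor's formula: 2A = Σ (x_i·y_{i+1} − x_{i+1}·y_i), indices taken mod 7.
Σ = (-105) + (15) + (-600) + (-366) + (-786) + (-178) + (-58) = -2078
Signed area = Σ/2 = -1039 (negative ⇒ clockwise traversal).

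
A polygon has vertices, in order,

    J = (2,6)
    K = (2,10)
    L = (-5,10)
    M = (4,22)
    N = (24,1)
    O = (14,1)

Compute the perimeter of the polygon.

|JK| = √((0)² + (4)²) = √16 = 4
|KL| = √((-7)² + (0)²) = √49 = 7
|LM| = √((9)² + (12)²) = √225 = 15
|MN| = √((20)² + (-21)²) = √841 = 29
|NO| = √((-10)² + (0)²) = √100 = 10
|OJ| = √((-12)² + (5)²) = √169 = 13
Perimeter = 4 + 7 + 15 + 29 + 10 + 13 = 78.

78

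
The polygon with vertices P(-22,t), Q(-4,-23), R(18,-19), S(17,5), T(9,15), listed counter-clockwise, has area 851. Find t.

-19

The doubled signed area Σ (x_i y_{i+1} − x_{i+1} y_i) is linear in t.
With t=0 it equals 1949; the coefficient of t is 13 (from the two edges through P).
So 13·t + 1949 = 2·851 = 1702 ⇒ t = -19.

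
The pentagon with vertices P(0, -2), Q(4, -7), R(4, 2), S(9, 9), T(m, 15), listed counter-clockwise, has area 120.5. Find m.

-4

The doubled signed area Σ (x_i y_{i+1} − x_{i+1} y_i) is linear in m.
With m=0 it equals 197; the coefficient of m is -11 (from the two edges through T).
So -11·m + 197 = 2·120.5 = 241 ⇒ m = -4.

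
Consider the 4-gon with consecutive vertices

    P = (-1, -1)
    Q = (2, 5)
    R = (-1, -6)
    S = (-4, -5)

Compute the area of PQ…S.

15

Apply Gauss's area formula: 2A = Σ (x_i·y_{i+1} − x_{i+1}·y_i), indices taken mod 4.
Σ = (-3) + (-7) + (-19) + (-1) = -30
Area = |Σ|/2 = 15.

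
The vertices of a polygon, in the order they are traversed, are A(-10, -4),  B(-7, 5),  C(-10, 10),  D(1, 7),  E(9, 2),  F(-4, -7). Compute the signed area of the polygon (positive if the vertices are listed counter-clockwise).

Σ = (-78) + (-20) + (-80) + (-61) + (-55) + (-54) = -348
Signed area = Σ/2 = -174 (negative ⇒ clockwise traversal).

-174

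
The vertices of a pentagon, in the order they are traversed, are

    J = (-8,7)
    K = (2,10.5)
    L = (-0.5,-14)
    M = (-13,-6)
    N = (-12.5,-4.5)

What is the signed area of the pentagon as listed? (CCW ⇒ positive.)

-219.875

Apply the surveyor's formula: 2A = Σ (x_i·y_{i+1} − x_{i+1}·y_i), indices taken mod 5.
Σ = (-98) + (-22.75) + (-179) + (-16.5) + (-123.5) = -439.75
Signed area = Σ/2 = -219.875 (negative ⇒ clockwise traversal).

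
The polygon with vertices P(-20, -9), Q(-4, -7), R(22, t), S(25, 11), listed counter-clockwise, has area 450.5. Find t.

The doubled signed area Σ (x_i y_{i+1} − x_{i+1} y_i) is linear in t.
With t=0 it equals 495; the coefficient of t is -29 (from the two edges through R).
So -29·t + 495 = 2·450.5 = 901 ⇒ t = -14.

-14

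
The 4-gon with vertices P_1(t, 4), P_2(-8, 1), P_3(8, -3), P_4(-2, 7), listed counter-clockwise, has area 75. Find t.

Write out the shoelace sum; only the two edges meeting at P_1 involve t:
2·Area = [((-2)·4 − t·7) + (t·1 − (-8)·4)] + 66
       = -6·t + 90 = 150
⇒ t = -10.

-10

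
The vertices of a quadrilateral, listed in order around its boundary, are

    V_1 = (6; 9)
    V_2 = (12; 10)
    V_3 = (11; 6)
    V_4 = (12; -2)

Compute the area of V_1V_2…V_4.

30

Cross-terms: -48, -38, -94, 120  ⇒  Σ = -60
Area = |Σ|/2 = 30.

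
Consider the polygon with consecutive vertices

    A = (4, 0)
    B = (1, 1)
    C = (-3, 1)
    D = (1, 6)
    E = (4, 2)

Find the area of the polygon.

Apply Gauss's area formula: 2A = Σ (x_i·y_{i+1} − x_{i+1}·y_i), indices taken mod 5.
Cross-terms: 4, 4, -19, -22, -8  ⇒  Σ = -41
Area = |Σ|/2 = 20.5.

20.5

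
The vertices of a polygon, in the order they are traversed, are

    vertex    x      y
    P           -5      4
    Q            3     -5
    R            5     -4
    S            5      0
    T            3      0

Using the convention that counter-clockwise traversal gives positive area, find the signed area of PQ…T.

29

Apply Gauss's area formula: 2A = Σ (x_i·y_{i+1} − x_{i+1}·y_i), indices taken mod 5.
Σ = (13) + (13) + (20) + (0) + (12) = 58
Signed area = Σ/2 = 29 (positive ⇒ counter-clockwise traversal).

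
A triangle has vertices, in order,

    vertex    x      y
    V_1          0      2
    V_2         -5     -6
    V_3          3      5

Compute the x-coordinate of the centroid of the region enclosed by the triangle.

-2/3

Apply the shoelace formula. First the cross-terms c_i = x_i·y_{i+1} − x_{i+1}·y_i:
  10, -7, 6  ⇒  2A = 9, A = 4.5.
Then Σ (x_i + x_{i+1})·c_i = -18, so x̄ = -18 / (6·4.5) = -2/3.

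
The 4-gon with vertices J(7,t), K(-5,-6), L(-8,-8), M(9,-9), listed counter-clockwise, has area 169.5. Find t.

13

The doubled signed area Σ (x_i y_{i+1} − x_{i+1} y_i) is linear in t.
With t=0 it equals 157; the coefficient of t is 14 (from the two edges through J).
So 14·t + 157 = 2·169.5 = 339 ⇒ t = 13.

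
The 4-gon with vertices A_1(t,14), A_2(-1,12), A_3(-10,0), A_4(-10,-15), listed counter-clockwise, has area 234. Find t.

Write out the shoelace sum; only the two edges meeting at A_1 involve t:
2·Area = [((-10)·14 − t·(-15)) + (t·12 − (-1)·14)] + 270
       = 27·t + 144 = 468
⇒ t = 12.

12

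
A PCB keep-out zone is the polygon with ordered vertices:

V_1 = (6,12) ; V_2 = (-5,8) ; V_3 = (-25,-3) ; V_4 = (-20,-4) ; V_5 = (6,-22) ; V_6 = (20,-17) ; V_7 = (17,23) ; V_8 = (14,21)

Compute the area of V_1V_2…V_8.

995.5

V_1→V_2: (6)(8) − (-5)(12) = 108
V_2→V_3: (-5)(-3) − (-25)(8) = 215
V_3→V_4: (-25)(-4) − (-20)(-3) = 40
V_4→V_5: (-20)(-22) − (6)(-4) = 464
V_5→V_6: (6)(-17) − (20)(-22) = 338
V_6→V_7: (20)(23) − (17)(-17) = 749
V_7→V_8: (17)(21) − (14)(23) = 35
V_8→V_1: (14)(12) − (6)(21) = 42
Σ = 1991
Area = |Σ|/2 = 995.5.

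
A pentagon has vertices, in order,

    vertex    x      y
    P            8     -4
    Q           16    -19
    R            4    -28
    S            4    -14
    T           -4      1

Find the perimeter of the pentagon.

|PQ| = √((8)² + (-15)²) = √289 = 17
|QR| = √((-12)² + (-9)²) = √225 = 15
|RS| = √((0)² + (14)²) = √196 = 14
|ST| = √((-8)² + (15)²) = √289 = 17
|TP| = √((12)² + (-5)²) = √169 = 13
Perimeter = 17 + 15 + 14 + 17 + 13 = 76.

76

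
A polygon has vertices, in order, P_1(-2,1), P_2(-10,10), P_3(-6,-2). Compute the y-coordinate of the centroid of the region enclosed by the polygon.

3

Apply the surveyor's formula. First the cross-terms c_i = x_i·y_{i+1} − x_{i+1}·y_i:
  -10, 80, -10  ⇒  2A = 60, A = 30.
Then Σ (y_i + y_{i+1})·c_i = 540, so ȳ = 540 / (6·30) = 3.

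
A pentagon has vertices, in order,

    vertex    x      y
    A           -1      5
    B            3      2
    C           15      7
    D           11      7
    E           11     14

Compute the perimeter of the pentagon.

44

|AB| = √((4)² + (-3)²) = √25 = 5
|BC| = √((12)² + (5)²) = √169 = 13
|CD| = √((-4)² + (0)²) = √16 = 4
|DE| = √((0)² + (7)²) = √49 = 7
|EA| = √((-12)² + (-9)²) = √225 = 15
Perimeter = 5 + 13 + 4 + 7 + 15 = 44.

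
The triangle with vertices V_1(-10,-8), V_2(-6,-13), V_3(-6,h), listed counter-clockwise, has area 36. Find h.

5

Write out the shoelace sum; only the two edges meeting at V_3 involve h:
2·Area = [((-6)·h − (-6)·(-13)) + ((-6)·(-8) − (-10)·h)] + 82
       = 4·h + 52 = 72
⇒ h = 5.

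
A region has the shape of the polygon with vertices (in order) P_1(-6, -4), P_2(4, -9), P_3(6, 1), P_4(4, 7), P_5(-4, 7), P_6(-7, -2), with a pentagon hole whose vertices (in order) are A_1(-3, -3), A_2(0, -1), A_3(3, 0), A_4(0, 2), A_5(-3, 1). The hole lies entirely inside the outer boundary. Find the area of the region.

132.5

Outer boundary:
Σ = (70) + (58) + (38) + (56) + (57) + (16) = 295
Area = |Σ|/2 = 147.5.
Hole:
Apply the surveyor's formula: 2A = Σ (x_i·y_{i+1} − x_{i+1}·y_i), indices taken mod 5.
A_1→A_2: (-3)(-1) − (0)(-3) = 3
A_2→A_3: (0)(0) − (3)(-1) = 3
A_3→A_4: (3)(2) − (0)(0) = 6
A_4→A_5: (0)(1) − (-3)(2) = 6
A_5→A_1: (-3)(-3) − (-3)(1) = 12
Σ = 30
Area = |Σ|/2 = 15.
Net area = 147.5 − 15 = 132.5.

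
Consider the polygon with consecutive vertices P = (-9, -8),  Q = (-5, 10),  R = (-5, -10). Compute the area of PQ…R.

Cross-terms: -130, 100, -50  ⇒  Σ = -80
Area = |Σ|/2 = 40.

40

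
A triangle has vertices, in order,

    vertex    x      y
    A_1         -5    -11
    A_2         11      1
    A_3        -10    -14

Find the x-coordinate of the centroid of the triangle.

-4/3

Apply Gauss's area formula. First the cross-terms c_i = x_i·y_{i+1} − x_{i+1}·y_i:
  116, -144, 40  ⇒  2A = 12, A = 6.
Then Σ (x_i + x_{i+1})·c_i = -48, so x̄ = -48 / (6·6) = -4/3.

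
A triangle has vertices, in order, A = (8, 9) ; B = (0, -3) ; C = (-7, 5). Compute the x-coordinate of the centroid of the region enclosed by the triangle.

Apply the shoelace (surveyor's) formula. First the cross-terms c_i = x_i·y_{i+1} − x_{i+1}·y_i:
  -24, -21, -103  ⇒  2A = -148, A = -74.
Then Σ (x_i + x_{i+1})·c_i = -148, so x̄ = -148 / (6·(-74)) = 1/3.

1/3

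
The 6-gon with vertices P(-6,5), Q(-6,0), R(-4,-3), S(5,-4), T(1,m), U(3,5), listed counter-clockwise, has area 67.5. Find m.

1

The doubled signed area Σ (x_i y_{i+1} − x_{i+1} y_i) is linear in m.
With m=0 it equals 133; the coefficient of m is 2 (from the two edges through T).
So 2·m + 133 = 2·67.5 = 135 ⇒ m = 1.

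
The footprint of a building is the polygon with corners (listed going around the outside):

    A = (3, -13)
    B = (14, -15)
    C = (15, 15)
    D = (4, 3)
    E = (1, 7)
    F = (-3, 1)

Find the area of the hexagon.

Apply Gauss's area formula: 2A = Σ (x_i·y_{i+1} − x_{i+1}·y_i), indices taken mod 6.
Cross-terms: 137, 435, -15, 25, 22, 36  ⇒  Σ = 640
Area = |Σ|/2 = 320.

320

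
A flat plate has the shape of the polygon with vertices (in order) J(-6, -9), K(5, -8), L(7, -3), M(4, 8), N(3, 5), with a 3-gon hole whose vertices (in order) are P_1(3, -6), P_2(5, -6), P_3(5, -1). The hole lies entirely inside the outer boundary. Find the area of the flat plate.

95.5

Outer boundary:
Apply the shoelace formula: 2A = Σ (x_i·y_{i+1} − x_{i+1}·y_i), indices taken mod 5.
Σ = (93) + (41) + (68) + (-4) + (3) = 201
Area = |Σ|/2 = 100.5.
Hole:
Apply the shoelace (surveyor's) formula: 2A = Σ (x_i·y_{i+1} − x_{i+1}·y_i), indices taken mod 3.
Cross-terms: 12, 25, -27  ⇒  Σ = 10
Area = |Σ|/2 = 5.
Net area = 100.5 − 5 = 95.5.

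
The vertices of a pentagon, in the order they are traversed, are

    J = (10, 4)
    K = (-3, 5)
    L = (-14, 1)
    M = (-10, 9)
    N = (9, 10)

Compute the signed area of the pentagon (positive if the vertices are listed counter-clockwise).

J→K: (10)(5) − (-3)(4) = 62
K→L: (-3)(1) − (-14)(5) = 67
L→M: (-14)(9) − (-10)(1) = -116
M→N: (-10)(10) − (9)(9) = -181
N→J: (9)(4) − (10)(10) = -64
Σ = -232
Signed area = Σ/2 = -116 (negative ⇒ clockwise traversal).

-116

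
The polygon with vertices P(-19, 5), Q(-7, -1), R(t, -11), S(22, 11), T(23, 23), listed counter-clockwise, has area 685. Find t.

16

Write out the shoelace sum; only the two edges meeting at R involve t:
2·Area = [((-7)·(-11) − t·(-1)) + (t·11 − 22·(-11))] + 859
       = 12·t + 1178 = 1370
⇒ t = 16.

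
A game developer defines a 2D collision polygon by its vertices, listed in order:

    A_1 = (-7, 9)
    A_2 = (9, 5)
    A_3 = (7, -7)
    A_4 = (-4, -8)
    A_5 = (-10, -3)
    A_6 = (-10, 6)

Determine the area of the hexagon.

Σ = (-116) + (-98) + (-84) + (-68) + (-90) + (-48) = -504
Area = |Σ|/2 = 252.

252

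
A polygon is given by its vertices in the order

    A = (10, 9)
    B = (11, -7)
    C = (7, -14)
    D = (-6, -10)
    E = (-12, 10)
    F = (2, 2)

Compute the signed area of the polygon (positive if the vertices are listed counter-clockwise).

Apply the shoelace formula: 2A = Σ (x_i·y_{i+1} − x_{i+1}·y_i), indices taken mod 6.
A→B: (10)(-7) − (11)(9) = -169
B→C: (11)(-14) − (7)(-7) = -105
C→D: (7)(-10) − (-6)(-14) = -154
D→E: (-6)(10) − (-12)(-10) = -180
E→F: (-12)(2) − (2)(10) = -44
F→A: (2)(9) − (10)(2) = -2
Σ = -654
Signed area = Σ/2 = -327 (negative ⇒ clockwise traversal).

-327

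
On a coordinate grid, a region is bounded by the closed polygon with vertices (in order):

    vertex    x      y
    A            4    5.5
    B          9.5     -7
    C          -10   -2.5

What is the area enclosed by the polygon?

109.5

Σ = (-80.25) + (-93.75) + (-45) = -219
Area = |Σ|/2 = 109.5.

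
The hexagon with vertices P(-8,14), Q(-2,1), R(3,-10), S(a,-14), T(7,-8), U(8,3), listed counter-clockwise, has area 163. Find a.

Write out the shoelace sum; only the two edges meeting at S involve a:
2·Area = [(3·(-14) − a·(-10)) + (a·(-8) − 7·(-14))] + 258
       = 2·a + 314 = 326
⇒ a = 6.

6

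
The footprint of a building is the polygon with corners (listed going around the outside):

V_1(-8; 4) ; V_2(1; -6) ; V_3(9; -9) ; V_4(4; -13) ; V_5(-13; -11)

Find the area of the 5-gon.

Apply the shoelace (surveyor's) formula: 2A = Σ (x_i·y_{i+1} − x_{i+1}·y_i), indices taken mod 5.
Σ = (44) + (45) + (-81) + (-213) + (-140) = -345
Area = |Σ|/2 = 172.5.

172.5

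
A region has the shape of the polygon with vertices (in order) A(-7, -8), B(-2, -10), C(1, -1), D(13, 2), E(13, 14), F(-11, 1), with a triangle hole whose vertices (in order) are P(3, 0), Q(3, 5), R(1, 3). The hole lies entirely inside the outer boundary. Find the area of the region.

244.5

Outer boundary:
Σ = (54) + (12) + (15) + (156) + (167) + (95) = 499
Area = |Σ|/2 = 249.5.
Hole:
Σ = (15) + (4) + (-9) = 10
Area = |Σ|/2 = 5.
Net area = 249.5 − 5 = 244.5.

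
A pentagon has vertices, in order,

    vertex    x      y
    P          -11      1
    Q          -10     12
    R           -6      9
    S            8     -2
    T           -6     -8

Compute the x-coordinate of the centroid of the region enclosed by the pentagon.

Apply the shoelace (surveyor's) formula. First the cross-terms c_i = x_i·y_{i+1} − x_{i+1}·y_i:
  -122, -18, -60, -76, -94  ⇒  2A = -370, A = -185.
Then Σ (x_i + x_{i+1})·c_i = 4176, so x̄ = 4176 / (6·(-185)) = -696/185.

-696/185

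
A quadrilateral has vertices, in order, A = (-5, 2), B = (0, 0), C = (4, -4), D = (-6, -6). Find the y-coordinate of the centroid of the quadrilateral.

-2.4

Apply the shoelace (surveyor's) formula. First the cross-terms c_i = x_i·y_{i+1} − x_{i+1}·y_i:
  0, 0, -48, -42  ⇒  2A = -90, A = -45.
Then Σ (y_i + y_{i+1})·c_i = 648, so ȳ = 648 / (6·(-45)) = -2.4.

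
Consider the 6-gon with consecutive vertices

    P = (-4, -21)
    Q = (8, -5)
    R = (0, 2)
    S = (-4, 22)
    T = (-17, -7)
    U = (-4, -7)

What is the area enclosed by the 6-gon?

Apply the shoelace formula: 2A = Σ (x_i·y_{i+1} − x_{i+1}·y_i), indices taken mod 6.
P→Q: (-4)(-5) − (8)(-21) = 188
Q→R: (8)(2) − (0)(-5) = 16
R→S: (0)(22) − (-4)(2) = 8
S→T: (-4)(-7) − (-17)(22) = 402
T→U: (-17)(-7) − (-4)(-7) = 91
U→P: (-4)(-21) − (-4)(-7) = 56
Σ = 761
Area = |Σ|/2 = 380.5.

380.5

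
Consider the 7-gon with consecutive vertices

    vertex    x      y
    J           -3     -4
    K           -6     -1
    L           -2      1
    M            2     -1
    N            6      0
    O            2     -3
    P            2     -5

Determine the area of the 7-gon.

34

J→K: (-3)(-1) − (-6)(-4) = -21
K→L: (-6)(1) − (-2)(-1) = -8
L→M: (-2)(-1) − (2)(1) = 0
M→N: (2)(0) − (6)(-1) = 6
N→O: (6)(-3) − (2)(0) = -18
O→P: (2)(-5) − (2)(-3) = -4
P→J: (2)(-4) − (-3)(-5) = -23
Σ = -68
Area = |Σ|/2 = 34.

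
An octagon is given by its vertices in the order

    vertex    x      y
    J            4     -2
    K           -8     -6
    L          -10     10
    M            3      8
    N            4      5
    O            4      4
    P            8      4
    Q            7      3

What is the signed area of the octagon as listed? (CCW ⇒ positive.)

-178.5

Σ = (-40) + (-140) + (-110) + (-17) + (-4) + (-16) + (-4) + (-26) = -357
Signed area = Σ/2 = -178.5 (negative ⇒ clockwise traversal).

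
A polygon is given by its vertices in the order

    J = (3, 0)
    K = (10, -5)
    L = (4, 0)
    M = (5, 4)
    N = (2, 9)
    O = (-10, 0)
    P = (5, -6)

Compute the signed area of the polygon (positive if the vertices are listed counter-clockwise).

Apply the shoelace (surveyor's) formula: 2A = Σ (x_i·y_{i+1} − x_{i+1}·y_i), indices taken mod 7.
Cross-terms: -15, 20, 16, 37, 90, 60, 18  ⇒  Σ = 226
Signed area = Σ/2 = 113 (positive ⇒ counter-clockwise traversal).

113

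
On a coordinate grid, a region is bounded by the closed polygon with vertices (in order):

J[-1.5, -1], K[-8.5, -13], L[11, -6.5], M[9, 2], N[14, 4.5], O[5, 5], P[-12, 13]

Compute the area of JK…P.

253.125

Apply Gauss's area formula: 2A = Σ (x_i·y_{i+1} − x_{i+1}·y_i), indices taken mod 7.
Σ = (11) + (198.25) + (80.5) + (12.5) + (47.5) + (125) + (31.5) = 506.25
Area = |Σ|/2 = 253.125.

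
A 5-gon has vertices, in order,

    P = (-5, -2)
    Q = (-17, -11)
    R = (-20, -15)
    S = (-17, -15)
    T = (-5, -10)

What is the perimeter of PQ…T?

|PQ| = √((-12)² + (-9)²) = √225 = 15
|QR| = √((-3)² + (-4)²) = √25 = 5
|RS| = √((3)² + (0)²) = √9 = 3
|ST| = √((12)² + (5)²) = √169 = 13
|TP| = √((0)² + (8)²) = √64 = 8
Perimeter = 15 + 5 + 3 + 13 + 8 = 44.

44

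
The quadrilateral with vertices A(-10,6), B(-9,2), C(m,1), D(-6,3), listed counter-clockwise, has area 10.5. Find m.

The doubled signed area Σ (x_i y_{i+1} − x_{i+1} y_i) is linear in m.
With m=0 it equals 25; the coefficient of m is 1 (from the two edges through C).
So 1·m + 25 = 2·10.5 = 21 ⇒ m = -4.

-4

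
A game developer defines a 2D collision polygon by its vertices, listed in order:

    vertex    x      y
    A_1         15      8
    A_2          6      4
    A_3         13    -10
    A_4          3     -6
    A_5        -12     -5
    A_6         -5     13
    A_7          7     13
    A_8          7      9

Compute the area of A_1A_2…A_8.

339.5

Apply the shoelace (surveyor's) formula: 2A = Σ (x_i·y_{i+1} − x_{i+1}·y_i), indices taken mod 8.
Σ = (12) + (-112) + (-48) + (-87) + (-181) + (-156) + (-28) + (-79) = -679
Area = |Σ|/2 = 339.5.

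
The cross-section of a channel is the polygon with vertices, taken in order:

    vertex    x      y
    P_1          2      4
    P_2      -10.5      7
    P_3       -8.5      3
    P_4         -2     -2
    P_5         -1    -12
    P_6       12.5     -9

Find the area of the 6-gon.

178

Apply the shoelace (surveyor's) formula: 2A = Σ (x_i·y_{i+1} − x_{i+1}·y_i), indices taken mod 6.
Σ = (56) + (28) + (23) + (22) + (159) + (68) = 356
Area = |Σ|/2 = 178.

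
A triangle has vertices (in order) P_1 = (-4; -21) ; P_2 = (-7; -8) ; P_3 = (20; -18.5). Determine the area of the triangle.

159.75

P_1→P_2: (-4)(-8) − (-7)(-21) = -115
P_2→P_3: (-7)(-18.5) − (20)(-8) = 289.5
P_3→P_1: (20)(-21) − (-4)(-18.5) = -494
Σ = -319.5
Area = |Σ|/2 = 159.75.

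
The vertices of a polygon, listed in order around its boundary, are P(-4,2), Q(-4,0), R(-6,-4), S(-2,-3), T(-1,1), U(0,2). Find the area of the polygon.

Apply the shoelace (surveyor's) formula: 2A = Σ (x_i·y_{i+1} − x_{i+1}·y_i), indices taken mod 6.
Σ = (8) + (16) + (10) + (-5) + (-2) + (8) = 35
Area = |Σ|/2 = 17.5.

17.5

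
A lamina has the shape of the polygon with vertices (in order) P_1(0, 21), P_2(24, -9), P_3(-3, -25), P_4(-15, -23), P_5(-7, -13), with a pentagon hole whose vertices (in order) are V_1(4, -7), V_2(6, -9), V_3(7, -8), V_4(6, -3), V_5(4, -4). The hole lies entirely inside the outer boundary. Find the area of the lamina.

Outer boundary:
Σ = (-504) + (-627) + (-306) + (34) + (-147) = -1550
Area = |Σ|/2 = 775.
Hole:
Σ = (6) + (15) + (27) + (-12) + (-12) = 24
Area = |Σ|/2 = 12.
Net area = 775 − 12 = 763.

763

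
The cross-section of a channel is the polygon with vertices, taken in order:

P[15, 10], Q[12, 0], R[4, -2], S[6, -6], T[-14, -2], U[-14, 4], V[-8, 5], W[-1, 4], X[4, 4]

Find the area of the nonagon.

Σ = (-120) + (-24) + (-12) + (-96) + (-84) + (-38) + (-27) + (-20) + (-20) = -441
Area = |Σ|/2 = 220.5.

220.5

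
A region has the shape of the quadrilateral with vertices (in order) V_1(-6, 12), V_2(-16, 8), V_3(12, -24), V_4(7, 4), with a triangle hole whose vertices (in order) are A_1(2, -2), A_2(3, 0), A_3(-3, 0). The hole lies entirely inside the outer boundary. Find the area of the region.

Outer boundary:
Apply the shoelace formula: 2A = Σ (x_i·y_{i+1} − x_{i+1}·y_i), indices taken mod 4.
V_1→V_2: (-6)(8) − (-16)(12) = 144
V_2→V_3: (-16)(-24) − (12)(8) = 288
V_3→V_4: (12)(4) − (7)(-24) = 216
V_4→V_1: (7)(12) − (-6)(4) = 108
Σ = 756
Area = |Σ|/2 = 378.
Hole:
Σ = (6) + (0) + (6) = 12
Area = |Σ|/2 = 6.
Net area = 378 − 6 = 372.

372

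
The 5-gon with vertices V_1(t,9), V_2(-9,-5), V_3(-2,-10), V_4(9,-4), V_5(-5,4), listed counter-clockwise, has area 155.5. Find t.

-9

Write out the shoelace sum; only the two edges meeting at V_1 involve t:
2·Area = [((-5)·9 − t·4) + (t·(-5) − (-9)·9)] + 194
       = -9·t + 230 = 311
⇒ t = -9.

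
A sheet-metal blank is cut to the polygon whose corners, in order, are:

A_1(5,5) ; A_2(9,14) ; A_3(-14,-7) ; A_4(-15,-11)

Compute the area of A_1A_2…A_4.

93.5

Σ = (25) + (133) + (49) + (-20) = 187
Area = |Σ|/2 = 93.5.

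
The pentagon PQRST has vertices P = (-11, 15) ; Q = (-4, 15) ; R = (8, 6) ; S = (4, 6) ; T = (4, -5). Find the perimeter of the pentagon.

62

|PQ| = √((7)² + (0)²) = √49 = 7
|QR| = √((12)² + (-9)²) = √225 = 15
|RS| = √((-4)² + (0)²) = √16 = 4
|ST| = √((0)² + (-11)²) = √121 = 11
|TP| = √((-15)² + (20)²) = √625 = 25
Perimeter = 7 + 15 + 4 + 11 + 25 = 62.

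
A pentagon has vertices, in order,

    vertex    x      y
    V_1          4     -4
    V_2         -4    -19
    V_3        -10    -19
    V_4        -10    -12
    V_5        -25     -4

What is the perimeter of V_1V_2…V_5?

76

|V_1V_2| = √((-8)² + (-15)²) = √289 = 17
|V_2V_3| = √((-6)² + (0)²) = √36 = 6
|V_3V_4| = √((0)² + (7)²) = √49 = 7
|V_4V_5| = √((-15)² + (8)²) = √289 = 17
|V_5V_1| = √((29)² + (0)²) = √841 = 29
Perimeter = 17 + 6 + 7 + 17 + 29 = 76.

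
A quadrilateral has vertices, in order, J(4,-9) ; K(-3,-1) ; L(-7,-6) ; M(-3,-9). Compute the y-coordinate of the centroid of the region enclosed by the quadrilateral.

-197/33

Apply the shoelace (surveyor's) formula. First the cross-terms c_i = x_i·y_{i+1} − x_{i+1}·y_i:
  -31, 11, 45, 63  ⇒  2A = 88, A = 44.
Then Σ (y_i + y_{i+1})·c_i = -1576, so ȳ = -1576 / (6·44) = -197/33.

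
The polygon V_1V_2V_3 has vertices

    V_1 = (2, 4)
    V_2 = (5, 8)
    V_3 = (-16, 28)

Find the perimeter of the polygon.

|V_1V_2| = √((3)² + (4)²) = √25 = 5
|V_2V_3| = √((-21)² + (20)²) = √841 = 29
|V_3V_1| = √((18)² + (-24)²) = √900 = 30
Perimeter = 5 + 29 + 30 = 64.

64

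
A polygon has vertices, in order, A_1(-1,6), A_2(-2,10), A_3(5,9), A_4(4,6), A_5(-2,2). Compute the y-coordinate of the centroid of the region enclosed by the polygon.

635/93

Apply the shoelace formula. First the cross-terms c_i = x_i·y_{i+1} − x_{i+1}·y_i:
  2, -68, -6, 20, -10  ⇒  2A = -62, A = -31.
Then Σ (y_i + y_{i+1})·c_i = -1270, so ȳ = -1270 / (6·(-31)) = 635/93.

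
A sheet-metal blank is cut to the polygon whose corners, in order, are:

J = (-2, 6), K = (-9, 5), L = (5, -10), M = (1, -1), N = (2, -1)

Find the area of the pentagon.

62.5

Apply Gauss's area formula: 2A = Σ (x_i·y_{i+1} − x_{i+1}·y_i), indices taken mod 5.
Σ = (44) + (65) + (5) + (1) + (10) = 125
Area = |Σ|/2 = 62.5.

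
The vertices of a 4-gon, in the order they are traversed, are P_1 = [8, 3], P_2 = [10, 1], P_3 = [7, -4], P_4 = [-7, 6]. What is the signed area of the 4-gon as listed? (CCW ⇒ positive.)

Apply the shoelace (surveyor's) formula: 2A = Σ (x_i·y_{i+1} − x_{i+1}·y_i), indices taken mod 4.
Cross-terms: -22, -47, 14, -69  ⇒  Σ = -124
Signed area = Σ/2 = -62 (negative ⇒ clockwise traversal).

-62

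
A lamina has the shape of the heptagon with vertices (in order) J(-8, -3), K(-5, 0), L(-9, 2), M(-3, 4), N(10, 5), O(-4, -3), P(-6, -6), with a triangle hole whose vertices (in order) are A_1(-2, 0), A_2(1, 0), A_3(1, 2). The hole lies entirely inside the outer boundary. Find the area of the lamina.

Outer boundary:
Apply the surveyor's formula: 2A = Σ (x_i·y_{i+1} − x_{i+1}·y_i), indices taken mod 7.
Σ = (-15) + (-10) + (-30) + (-55) + (-10) + (6) + (-30) = -144
Area = |Σ|/2 = 72.
Hole:
Apply the surveyor's formula: 2A = Σ (x_i·y_{i+1} − x_{i+1}·y_i), indices taken mod 3.
A_1→A_2: (-2)(0) − (1)(0) = 0
A_2→A_3: (1)(2) − (1)(0) = 2
A_3→A_1: (1)(0) − (-2)(2) = 4
Σ = 6
Area = |Σ|/2 = 3.
Net area = 72 − 3 = 69.

69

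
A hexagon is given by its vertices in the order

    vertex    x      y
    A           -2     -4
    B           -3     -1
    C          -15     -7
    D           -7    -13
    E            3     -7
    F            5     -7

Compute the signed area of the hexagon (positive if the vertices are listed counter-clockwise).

Apply the shoelace formula: 2A = Σ (x_i·y_{i+1} − x_{i+1}·y_i), indices taken mod 6.
Σ = (-10) + (6) + (146) + (88) + (14) + (-34) = 210
Signed area = Σ/2 = 105 (positive ⇒ counter-clockwise traversal).

105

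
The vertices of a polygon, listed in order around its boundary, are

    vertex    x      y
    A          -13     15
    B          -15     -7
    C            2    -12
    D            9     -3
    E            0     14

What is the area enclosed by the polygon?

460

Apply Gauss's area formula: 2A = Σ (x_i·y_{i+1} − x_{i+1}·y_i), indices taken mod 5.
A→B: (-13)(-7) − (-15)(15) = 316
B→C: (-15)(-12) − (2)(-7) = 194
C→D: (2)(-3) − (9)(-12) = 102
D→E: (9)(14) − (0)(-3) = 126
E→A: (0)(15) − (-13)(14) = 182
Σ = 920
Area = |Σ|/2 = 460.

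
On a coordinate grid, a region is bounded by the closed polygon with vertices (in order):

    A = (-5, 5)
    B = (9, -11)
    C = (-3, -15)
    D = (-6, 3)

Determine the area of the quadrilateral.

A→B: (-5)(-11) − (9)(5) = 10
B→C: (9)(-15) − (-3)(-11) = -168
C→D: (-3)(3) − (-6)(-15) = -99
D→A: (-6)(5) − (-5)(3) = -15
Σ = -272
Area = |Σ|/2 = 136.

136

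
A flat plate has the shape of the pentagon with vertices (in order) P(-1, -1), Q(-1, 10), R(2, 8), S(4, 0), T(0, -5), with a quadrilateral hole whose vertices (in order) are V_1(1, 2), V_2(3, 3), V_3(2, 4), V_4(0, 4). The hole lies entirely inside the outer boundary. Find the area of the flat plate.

44.5

Outer boundary:
P→Q: (-1)(10) − (-1)(-1) = -11
Q→R: (-1)(8) − (2)(10) = -28
R→S: (2)(0) − (4)(8) = -32
S→T: (4)(-5) − (0)(0) = -20
T→P: (0)(-1) − (-1)(-5) = -5
Σ = -96
Area = |Σ|/2 = 48.
Hole:
Apply the shoelace (surveyor's) formula: 2A = Σ (x_i·y_{i+1} − x_{i+1}·y_i), indices taken mod 4.
Σ = (-3) + (6) + (8) + (-4) = 7
Area = |Σ|/2 = 3.5.
Net area = 48 − 3.5 = 44.5.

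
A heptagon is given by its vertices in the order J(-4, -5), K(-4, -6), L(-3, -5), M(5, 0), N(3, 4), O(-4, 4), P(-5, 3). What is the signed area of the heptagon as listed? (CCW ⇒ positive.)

62

Apply the surveyor's formula: 2A = Σ (x_i·y_{i+1} − x_{i+1}·y_i), indices taken mod 7.
Cross-terms: 4, 2, 25, 20, 28, 8, 37  ⇒  Σ = 124
Signed area = Σ/2 = 62 (positive ⇒ counter-clockwise traversal).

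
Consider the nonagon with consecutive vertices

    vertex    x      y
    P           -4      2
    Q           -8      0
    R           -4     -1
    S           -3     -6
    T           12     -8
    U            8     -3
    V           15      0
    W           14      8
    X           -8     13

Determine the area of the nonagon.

Apply the surveyor's formula: 2A = Σ (x_i·y_{i+1} − x_{i+1}·y_i), indices taken mod 9.
Cross-terms: 16, 8, 21, 96, 28, 45, 120, 246, 36  ⇒  Σ = 616
Area = |Σ|/2 = 308.

308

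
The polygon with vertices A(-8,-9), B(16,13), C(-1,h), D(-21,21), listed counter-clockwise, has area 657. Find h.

Write out the shoelace sum; only the two edges meeting at C involve h:
2·Area = [(16·h − (-1)·13) + ((-1)·21 − (-21)·h)] + 397
       = 37·h + 389 = 1314
⇒ h = 25.

25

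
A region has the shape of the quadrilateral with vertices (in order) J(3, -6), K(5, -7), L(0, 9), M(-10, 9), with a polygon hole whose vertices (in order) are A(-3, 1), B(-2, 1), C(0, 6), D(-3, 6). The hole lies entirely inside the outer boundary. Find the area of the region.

Outer boundary:
Σ = (9) + (45) + (90) + (33) = 177
Area = |Σ|/2 = 88.5.
Hole:
A→B: (-3)(1) − (-2)(1) = -1
B→C: (-2)(6) − (0)(1) = -12
C→D: (0)(6) − (-3)(6) = 18
D→A: (-3)(1) − (-3)(6) = 15
Σ = 20
Area = |Σ|/2 = 10.
Net area = 88.5 − 10 = 78.5.

78.5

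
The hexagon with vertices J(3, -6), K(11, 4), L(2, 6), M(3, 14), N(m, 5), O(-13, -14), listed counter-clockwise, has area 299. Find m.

-9

Write out the shoelace sum; only the two edges meeting at N involve m:
2·Area = [(3·5 − m·14) + (m·(-14) − (-13)·5)] + 266
       = -28·m + 346 = 598
⇒ m = -9.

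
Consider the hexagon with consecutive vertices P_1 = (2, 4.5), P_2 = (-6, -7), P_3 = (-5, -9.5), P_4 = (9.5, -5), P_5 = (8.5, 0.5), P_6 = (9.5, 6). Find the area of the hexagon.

Apply the shoelace (surveyor's) formula: 2A = Σ (x_i·y_{i+1} − x_{i+1}·y_i), indices taken mod 6.
Cross-terms: 13, 22, 115.25, 47.25, 46.25, 30.75  ⇒  Σ = 274.5
Area = |Σ|/2 = 137.25.

137.25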